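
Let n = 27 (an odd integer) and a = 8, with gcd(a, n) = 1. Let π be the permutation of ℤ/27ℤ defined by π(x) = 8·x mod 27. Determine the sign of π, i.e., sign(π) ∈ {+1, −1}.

-1

Start at x=8: 8 → 10 → 26 → 19 → 17 → 1 → 8 (one orbit).
The orbit structure of x ↦ 8x mod 27: 8 orbits of sizes [6, 6, 6, 2, 2, 2, 2, 1].
Σ(ℓ_i−1) = 27−8 = 19; sign = (−1)^19 = -1.
(8|27)_J = -1 (Zolotarev's lemma cross-check).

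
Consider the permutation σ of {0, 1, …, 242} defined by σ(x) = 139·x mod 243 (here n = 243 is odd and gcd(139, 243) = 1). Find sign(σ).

Orbit of 115 under x↦139x: [115, 190, 166, 232, 172, 94, 187]… (length divides ord_243(139)).
The orbit structure of x ↦ 139x mod 243: 11 orbits of sizes [81, 81, 27, 27, 9, 9, 3, 3, 1, 1, 1].
sign(π) = (−1)^{n − #cycles} = (−1)^{243−11} = (−1)^232 = +1.

+1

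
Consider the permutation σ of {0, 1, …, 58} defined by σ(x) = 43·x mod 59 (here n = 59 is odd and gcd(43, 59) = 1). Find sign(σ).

Orbit of 50 under x↦43x: [50, 26, 56, 48, 58, 16, 39]… (length divides ord_59(43)).
2 cycles of lengths [58, 1].
2 cycles on 59: each ℓ→(−1)^(ℓ−1), product (−1)^57 = -1.

-1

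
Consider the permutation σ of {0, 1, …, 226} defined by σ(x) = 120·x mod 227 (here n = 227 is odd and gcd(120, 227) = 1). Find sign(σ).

Trace 73: π^k(73) = [73, 134, 190, 100, 196, 139, 109] for k=0..6.
π_120 has 3 disjoint cycles with lengths [113, 113, 1] on {0,…,226}.
227 − 3 = 224 transpositions; sign(π) = (−1)^224 = +1.
(120|227)_J = +1 (Zolotarev's lemma cross-check).

+1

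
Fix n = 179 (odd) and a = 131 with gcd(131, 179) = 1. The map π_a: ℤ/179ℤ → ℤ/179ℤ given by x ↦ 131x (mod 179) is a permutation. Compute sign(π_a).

-1

Orbit of 46 under x↦131x: [46, 119, 16, 127, 169, 122, 51]… (length divides ord_179(131)).
π_131 has 2 disjoint cycles with lengths [178, 1] on {0,…,178}.
2 cycles on 179: each ℓ→(−1)^(ℓ−1), product (−1)^177 = -1.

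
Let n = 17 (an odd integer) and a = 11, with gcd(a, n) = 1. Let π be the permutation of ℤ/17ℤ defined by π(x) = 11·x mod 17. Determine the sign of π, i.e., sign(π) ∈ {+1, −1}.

-1

Start at x=2: 2 → 5 → 4 → 10 → 8 → 3 → 16 → … (one orbit).
Decompose π into cycles: lengths [16, 1] (2 cycles, including the fixed point 0).
Σ(ℓ_i−1) = 17−2 = 15; sign = (−1)^15 = -1.
(11|17)_J = -1 (Zolotarev's lemma cross-check).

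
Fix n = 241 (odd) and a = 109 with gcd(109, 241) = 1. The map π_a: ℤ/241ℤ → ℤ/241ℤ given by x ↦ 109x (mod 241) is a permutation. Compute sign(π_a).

Start at x=127: 127 → 106 → 227 → 161 → 197 → 24 → 206 → … (one orbit).
Decompose π into cycles: lengths [240, 1] (2 cycles, including the fixed point 0).
Σ(ℓ_i−1) = 241−2 = 239; sign = (−1)^239 = -1.

-1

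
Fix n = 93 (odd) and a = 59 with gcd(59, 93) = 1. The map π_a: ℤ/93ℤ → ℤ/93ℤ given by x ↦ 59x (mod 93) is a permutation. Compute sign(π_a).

-1

Trace 40: π^k(40) = [40, 35, 19, 5, 16, 14, 82] for k=0..6.
Cycle lengths of π_59 on ℤ/93ℤ: [30, 30, 15, 15, 2, 1]; 6 cycles in total.
n − c = 93 − 6 = 87; sign = (−1)^87 = -1.
The Jacobi symbol (59|93) = -1 (Zolotarev) agrees.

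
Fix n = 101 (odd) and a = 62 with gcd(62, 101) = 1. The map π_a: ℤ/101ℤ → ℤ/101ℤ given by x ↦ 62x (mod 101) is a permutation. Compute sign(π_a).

Trace 69: π^k(69) = [69, 36, 10, 14, 60, 84, 57] for k=0..6.
Cycle type of π: 20×5 + 1; total 6 cycles.
101 − 6 = 95 transpositions; sign(π) = (−1)^95 = -1.
Check: (62/101) = -1 by Zolotarev.

-1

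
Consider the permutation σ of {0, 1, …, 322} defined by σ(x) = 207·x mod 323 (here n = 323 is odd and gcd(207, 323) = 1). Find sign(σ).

Orbit of 39 under x↦207x: [39, 321, 232, 220, 320, 25, 7]… (length divides ord_323(207)).
Cycle type of π: 144×2 + 16 + 9×2 + 1; total 6 cycles.
323 − 6 = 317 transpositions; sign(π) = (−1)^317 = -1.

-1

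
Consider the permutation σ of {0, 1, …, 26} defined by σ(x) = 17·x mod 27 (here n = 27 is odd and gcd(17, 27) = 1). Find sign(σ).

Start at x=17: 17 → 19 → 26 → 10 → 8 → 1 → 17 (one orbit).
Decompose π into cycles: lengths [6, 6, 6, 2, 2, 2, 2, 1] (8 cycles, including the fixed point 0).
27 − 8 = 19 transpositions; sign(π) = (−1)^19 = -1.

-1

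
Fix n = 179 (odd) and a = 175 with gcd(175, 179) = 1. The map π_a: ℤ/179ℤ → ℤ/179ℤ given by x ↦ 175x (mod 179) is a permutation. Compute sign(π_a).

Orbit of 27 under x↦175x: [27, 71, 74, 62, 110, 97, 149]… (length divides ord_179(175)).
Cycle type of π: 178 + 1; total 2 cycles.
2 cycles on 179: each ℓ→(−1)^(ℓ−1), product (−1)^177 = -1.

-1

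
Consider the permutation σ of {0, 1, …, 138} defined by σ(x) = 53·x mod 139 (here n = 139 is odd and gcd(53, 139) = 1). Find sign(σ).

-1

Trace 71: π^k(71) = [71, 10, 113, 12, 80, 70, 96] for k=0..6.
Cycle type of π: 138 + 1; total 2 cycles.
n − c = 139 − 2 = 137; sign = (−1)^137 = -1.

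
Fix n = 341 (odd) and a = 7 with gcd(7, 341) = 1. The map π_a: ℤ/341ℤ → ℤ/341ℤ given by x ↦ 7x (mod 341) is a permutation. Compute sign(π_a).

Orbit of 134 under x↦7x: [134, 256, 87, 268, 171, 174, 195]… (length divides ord_341(7)).
The orbit structure of x ↦ 7x mod 341: 14 orbits of sizes [30, 30, 30, 30, 30, 30, 30, 30, 30, 30, 15, 15, 10, 1].
341 − 14 = 327 transpositions; sign(π) = (−1)^327 = -1.

-1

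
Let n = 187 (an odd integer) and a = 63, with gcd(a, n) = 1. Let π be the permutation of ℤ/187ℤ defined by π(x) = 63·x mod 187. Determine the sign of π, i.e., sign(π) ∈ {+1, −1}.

+1

Trace 7: π^k(7) = [7, 67, 107, 9, 6, 4, 65] for k=0..6.
The orbit structure of x ↦ 63x mod 187: 5 orbits of sizes [80, 80, 16, 10, 1].
n − c = 187 − 5 = 182; sign = (−1)^182 = +1.
Via Zolotarev, sign(π_{63}) = (63|187) = +1.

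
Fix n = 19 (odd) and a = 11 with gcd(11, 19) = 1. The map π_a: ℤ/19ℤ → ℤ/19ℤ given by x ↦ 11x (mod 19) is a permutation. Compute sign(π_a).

+1

Orbit of 1 under x↦11x: [1, 11, 7]… (length divides ord_19(11)).
Cycle lengths of π_11 on ℤ/19ℤ: [3, 3, 3, 3, 3, 3, 1]; 7 cycles in total.
sign(π) = (−1)^{n − #cycles} = (−1)^{19−7} = (−1)^12 = +1.
(11|19)_J = +1 (Zolotarev's lemma cross-check).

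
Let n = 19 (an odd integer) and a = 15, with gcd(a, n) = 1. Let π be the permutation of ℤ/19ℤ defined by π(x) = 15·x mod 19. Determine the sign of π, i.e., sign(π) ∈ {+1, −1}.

-1

Start at x=4: 4 → 3 → 7 → 10 → 17 → 8 → 6 → … (one orbit).
Decompose π into cycles: lengths [18, 1] (2 cycles, including the fixed point 0).
n − c = 19 − 2 = 17; sign = (−1)^17 = -1.
The Jacobi symbol (15|19) = -1 (Zolotarev) agrees.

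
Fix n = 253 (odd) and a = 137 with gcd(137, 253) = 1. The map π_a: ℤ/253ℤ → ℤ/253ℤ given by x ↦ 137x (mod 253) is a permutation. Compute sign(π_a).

Trace 45: π^k(45) = [45, 93, 91, 70, 229, 1, 137] for k=0..6.
36 cycles of lengths [10, 10, 10, 10, 10, 10, 10, 10, 10, 10, 10, 10, 10, 10, 10, 10, 10, 10, 10, 10, 10, 10, 5, 5, 2, 2, 2, 2, 2, 2, 2, 2, 2, 2, 2, 1].
sign(π) = (−1)^{n − #cycles} = (−1)^{253−36} = (−1)^217 = -1.

-1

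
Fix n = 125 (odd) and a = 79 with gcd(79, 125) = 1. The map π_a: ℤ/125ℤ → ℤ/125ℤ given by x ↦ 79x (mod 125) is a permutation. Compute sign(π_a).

+1

Orbit of 31 under x↦79x: [31, 74, 96, 84, 11, 119, 26]… (length divides ord_125(79)).
The orbit structure of x ↦ 79x mod 125: 7 orbits of sizes [50, 50, 10, 10, 2, 2, 1].
7 cycles on 125: each ℓ→(−1)^(ℓ−1), product (−1)^118 = +1.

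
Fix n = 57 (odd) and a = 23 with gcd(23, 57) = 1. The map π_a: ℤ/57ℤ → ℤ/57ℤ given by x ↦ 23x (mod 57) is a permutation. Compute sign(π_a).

-1

Orbit of 16 under x↦23x: [16, 26, 28, 17, 49, 44, 43]… (length divides ord_57(23)).
Cycle lengths of π_23 on ℤ/57ℤ: [18, 18, 9, 9, 2, 1]; 6 cycles in total.
6 cycles on 57: each ℓ→(−1)^(ℓ−1), product (−1)^51 = -1.
Zolotarev: (23|57) = -1, matching the cycle-count sign.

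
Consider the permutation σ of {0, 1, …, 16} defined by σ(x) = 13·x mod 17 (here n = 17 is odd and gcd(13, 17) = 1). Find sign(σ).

Orbit of 16 under x↦13x: [16, 4, 1, 13]… (length divides ord_17(13)).
π_13 has 5 disjoint cycles with lengths [4, 4, 4, 4, 1] on {0,…,16}.
With 5 cycles on 17 points, sign = (−1)^{17−5} = +1.

+1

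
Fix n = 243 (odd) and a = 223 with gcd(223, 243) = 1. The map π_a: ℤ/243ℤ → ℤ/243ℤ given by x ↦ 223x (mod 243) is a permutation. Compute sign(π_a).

Orbit of 136 under x↦223x: [136, 196, 211, 154, 79, 121, 10]… (length divides ord_243(223)).
11 cycles of lengths [81, 81, 27, 27, 9, 9, 3, 3, 1, 1, 1].
n − c = 243 − 11 = 232; sign = (−1)^232 = +1.
(223|243)_J = +1 (Zolotarev's lemma cross-check).

+1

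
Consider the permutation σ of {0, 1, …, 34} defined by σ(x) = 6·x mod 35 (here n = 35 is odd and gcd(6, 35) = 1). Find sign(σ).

-1

Orbit of 6 under x↦6x: [6, 1]… (length divides ord_35(6)).
π_6 has 20 disjoint cycles with lengths [2, 2, 2, 2, 2, 2, 2, 2, 2, 2, 2, 2, 2, 2, 2, 1, 1, 1, 1, 1] on {0,…,34}.
n − c = 35 − 20 = 15; sign = (−1)^15 = -1.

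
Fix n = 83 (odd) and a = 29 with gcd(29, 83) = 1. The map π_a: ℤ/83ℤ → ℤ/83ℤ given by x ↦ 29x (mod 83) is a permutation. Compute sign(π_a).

+1

Start at x=12: 12 → 16 → 49 → 10 → 41 → 27 → 36 → … (one orbit).
Cycle type of π: 41×2 + 1; total 3 cycles.
3 cycles on 83: each ℓ→(−1)^(ℓ−1), product (−1)^80 = +1.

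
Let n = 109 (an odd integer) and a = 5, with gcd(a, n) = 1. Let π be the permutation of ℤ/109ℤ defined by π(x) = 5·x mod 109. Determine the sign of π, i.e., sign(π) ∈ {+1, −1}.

+1

Trace 75: π^k(75) = [75, 48, 22, 1, 5, 25, 16] for k=0..6.
Cycle type of π: 27×4 + 1; total 5 cycles.
n − c = 109 − 5 = 104; sign = (−1)^104 = +1.
Check: (5/109) = +1 by Zolotarev.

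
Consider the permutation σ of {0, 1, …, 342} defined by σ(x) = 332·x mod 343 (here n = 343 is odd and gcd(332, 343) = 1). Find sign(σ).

-1

Orbit of 150 under x↦332x: [150, 65, 314, 319, 264, 183, 45]… (length divides ord_343(332)).
The orbit structure of x ↦ 332x mod 343: 4 orbits of sizes [294, 42, 6, 1].
Σ(ℓ_i−1) = 343−4 = 339; sign = (−1)^339 = -1.
Check: (332/343) = -1 by Zolotarev.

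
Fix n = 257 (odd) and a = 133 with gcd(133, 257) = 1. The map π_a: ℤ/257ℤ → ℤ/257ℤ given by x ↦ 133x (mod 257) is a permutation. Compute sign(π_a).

+1

Start at x=178: 178 → 30 → 135 → 222 → 228 → 255 → 248 → … (one orbit).
Decompose π into cycles: lengths [128, 128, 1] (3 cycles, including the fixed point 0).
257 − 3 = 254 transpositions; sign(π) = (−1)^254 = +1.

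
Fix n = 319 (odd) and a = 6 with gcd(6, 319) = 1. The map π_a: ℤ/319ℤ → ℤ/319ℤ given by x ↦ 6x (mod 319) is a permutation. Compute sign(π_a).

-1

Start at x=303: 303 → 223 → 62 → 53 → 318 → 313 → 283 → … (one orbit).
The orbit structure of x ↦ 6x mod 319: 8 orbits of sizes [70, 70, 70, 70, 14, 14, 10, 1].
319 − 8 = 311 transpositions; sign(π) = (−1)^311 = -1.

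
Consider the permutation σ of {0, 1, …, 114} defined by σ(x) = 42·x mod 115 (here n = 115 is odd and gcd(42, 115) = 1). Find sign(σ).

Trace 7: π^k(7) = [7, 64, 43, 81, 67, 54, 83] for k=0..6.
Decompose π into cycles: lengths [44, 44, 22, 4, 1] (5 cycles, including the fixed point 0).
With 5 cycles on 115 points, sign = (−1)^{115−5} = +1.
Zolotarev: (42|115) = +1, matching the cycle-count sign.

+1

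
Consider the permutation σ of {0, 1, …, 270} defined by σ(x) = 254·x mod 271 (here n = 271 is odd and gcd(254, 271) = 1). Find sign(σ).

Start at x=258: 258 → 221 → 37 → 184 → 124 → 60 → 64 → … (one orbit).
2 cycles of lengths [270, 1].
With 2 cycles on 271 points, sign = (−1)^{271−2} = -1.
Check: (254/271) = -1 by Zolotarev.

-1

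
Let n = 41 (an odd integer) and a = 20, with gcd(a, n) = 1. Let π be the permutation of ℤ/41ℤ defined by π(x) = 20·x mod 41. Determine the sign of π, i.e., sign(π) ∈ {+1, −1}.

Trace 33: π^k(33) = [33, 4, 39, 1, 20, 31, 5] for k=0..6.
3 cycles of lengths [20, 20, 1].
sign(π) = (−1)^{n − #cycles} = (−1)^{41−3} = (−1)^38 = +1.

+1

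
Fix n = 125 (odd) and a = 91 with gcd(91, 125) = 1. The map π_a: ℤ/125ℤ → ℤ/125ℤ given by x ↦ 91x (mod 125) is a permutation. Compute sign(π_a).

+1

Start at x=81: 81 → 121 → 11 → 1 → 91 → 31 → 71 → … (one orbit).
Decompose π into cycles: lengths [25, 25, 25, 25, 5, 5, 5, 5, 1, 1, 1, 1, 1] (13 cycles, including the fixed point 0).
Σ(ℓ_i−1) = 125−13 = 112; sign = (−1)^112 = +1.
The Jacobi symbol (91|125) = +1 (Zolotarev) agrees.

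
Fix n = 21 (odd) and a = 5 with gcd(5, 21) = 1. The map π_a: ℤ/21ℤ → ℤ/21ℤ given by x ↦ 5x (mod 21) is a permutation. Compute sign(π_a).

+1

Trace 17: π^k(17) = [17, 1, 5, 4, 20, 16] for k=0..5.
π_5 has 5 disjoint cycles with lengths [6, 6, 6, 2, 1] on {0,…,20}.
21 − 5 = 16 transpositions; sign(π) = (−1)^16 = +1.
Check: (5/21) = +1 by Zolotarev.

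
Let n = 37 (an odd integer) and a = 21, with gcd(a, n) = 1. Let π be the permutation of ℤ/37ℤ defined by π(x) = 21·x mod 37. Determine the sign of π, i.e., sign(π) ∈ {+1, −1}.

+1

Orbit of 25 under x↦21x: [25, 7, 36, 16, 3, 26, 28]… (length divides ord_37(21)).
Decompose π into cycles: lengths [18, 18, 1] (3 cycles, including the fixed point 0).
3 cycles on 37: each ℓ→(−1)^(ℓ−1), product (−1)^34 = +1.
(21|37)_J = +1 (Zolotarev's lemma cross-check).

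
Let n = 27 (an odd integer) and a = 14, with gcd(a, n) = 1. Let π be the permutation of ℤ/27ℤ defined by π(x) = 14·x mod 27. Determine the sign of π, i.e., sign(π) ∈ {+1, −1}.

-1

Start at x=25: 25 → 26 → 13 → 20 → 10 → 5 → 16 → … (one orbit).
4 cycles of lengths [18, 6, 2, 1].
With 4 cycles on 27 points, sign = (−1)^{27−4} = -1.
Check: (14/27) = -1 by Zolotarev.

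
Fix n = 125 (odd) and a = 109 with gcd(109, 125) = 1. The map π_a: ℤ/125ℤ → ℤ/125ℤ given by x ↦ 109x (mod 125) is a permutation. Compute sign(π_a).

+1

Trace 44: π^k(44) = [44, 46, 14, 26, 84, 31, 4] for k=0..6.
7 cycles of lengths [50, 50, 10, 10, 2, 2, 1].
n − c = 125 − 7 = 118; sign = (−1)^118 = +1.
Check: (109/125) = +1 by Zolotarev.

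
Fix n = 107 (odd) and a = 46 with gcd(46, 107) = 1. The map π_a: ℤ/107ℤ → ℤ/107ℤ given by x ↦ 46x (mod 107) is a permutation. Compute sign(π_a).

Trace 69: π^k(69) = [69, 71, 56, 8, 47, 22, 49] for k=0..6.
The orbit structure of x ↦ 46x mod 107: 2 orbits of sizes [106, 1].
With 2 cycles on 107 points, sign = (−1)^{107−2} = -1.

-1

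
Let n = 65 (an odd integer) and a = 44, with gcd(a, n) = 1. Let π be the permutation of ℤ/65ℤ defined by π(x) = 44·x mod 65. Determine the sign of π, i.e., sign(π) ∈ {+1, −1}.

-1

Trace 1: π^k(1) = [1, 44, 51, 34] for k=0..3.
Decompose π into cycles: lengths [4, 4, 4, 4, 4, 4, 4, 4, 4, 4, 4, 4, 4, 4, 4, 2, 2, 1] (18 cycles, including the fixed point 0).
n − c = 65 − 18 = 47; sign = (−1)^47 = -1.
The Jacobi symbol (44|65) = -1 (Zolotarev) agrees.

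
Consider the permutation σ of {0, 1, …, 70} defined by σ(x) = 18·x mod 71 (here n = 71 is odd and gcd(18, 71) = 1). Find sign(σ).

+1

Start at x=49: 49 → 30 → 43 → 64 → 16 → 4 → 1 → … (one orbit).
Cycle type of π: 35×2 + 1; total 3 cycles.
Σ(ℓ_i−1) = 71−3 = 68; sign = (−1)^68 = +1.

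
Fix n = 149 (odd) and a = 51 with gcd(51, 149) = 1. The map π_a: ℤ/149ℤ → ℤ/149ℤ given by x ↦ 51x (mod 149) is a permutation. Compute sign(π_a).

-1

Orbit of 91 under x↦51x: [91, 22, 79, 6, 8, 110, 97]… (length divides ord_149(51)).
Cycle type of π: 148 + 1; total 2 cycles.
149 − 2 = 147 transpositions; sign(π) = (−1)^147 = -1.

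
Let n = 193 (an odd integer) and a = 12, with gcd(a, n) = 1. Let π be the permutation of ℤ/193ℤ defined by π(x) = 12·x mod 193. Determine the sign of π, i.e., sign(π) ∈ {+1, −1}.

Start at x=43: 43 → 130 → 16 → 192 → 181 → 49 → 9 → … (one orbit).
Cycle lengths of π_12 on ℤ/193ℤ: [24, 24, 24, 24, 24, 24, 24, 24, 1]; 9 cycles in total.
9 cycles on 193: each ℓ→(−1)^(ℓ−1), product (−1)^184 = +1.

+1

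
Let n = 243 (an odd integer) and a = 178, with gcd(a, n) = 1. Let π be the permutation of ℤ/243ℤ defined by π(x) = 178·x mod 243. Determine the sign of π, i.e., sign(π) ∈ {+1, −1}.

+1

Trace 205: π^k(205) = [205, 40, 73, 115, 58, 118, 106] for k=0..6.
Decompose π into cycles: lengths [81, 81, 27, 27, 9, 9, 3, 3, 1, 1, 1] (11 cycles, including the fixed point 0).
11 cycles on 243: each ℓ→(−1)^(ℓ−1), product (−1)^232 = +1.
Zolotarev: (178|243) = +1, matching the cycle-count sign.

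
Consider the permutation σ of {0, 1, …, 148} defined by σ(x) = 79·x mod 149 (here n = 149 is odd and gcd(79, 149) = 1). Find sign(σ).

-1

Start at x=89: 89 → 28 → 126 → 120 → 93 → 46 → 58 → … (one orbit).
Cycle type of π: 148 + 1; total 2 cycles.
2 cycles on 149: each ℓ→(−1)^(ℓ−1), product (−1)^147 = -1.
(79|149)_J = -1 (Zolotarev's lemma cross-check).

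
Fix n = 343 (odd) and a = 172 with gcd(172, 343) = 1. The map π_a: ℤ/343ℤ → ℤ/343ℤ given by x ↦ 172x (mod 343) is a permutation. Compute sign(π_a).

+1

Orbit of 15 under x↦172x: [15, 179, 261, 302, 151, 247, 295]… (length divides ord_343(172)).
7 cycles of lengths [147, 147, 21, 21, 3, 3, 1].
n − c = 343 − 7 = 336; sign = (−1)^336 = +1.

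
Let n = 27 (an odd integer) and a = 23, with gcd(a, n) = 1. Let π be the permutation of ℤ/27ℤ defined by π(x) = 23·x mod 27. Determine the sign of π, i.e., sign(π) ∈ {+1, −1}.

Start at x=14: 14 → 25 → 8 → 22 → 20 → 1 → 23 → … (one orbit).
The orbit structure of x ↦ 23x mod 27: 4 orbits of sizes [18, 6, 2, 1].
n − c = 27 − 4 = 23; sign = (−1)^23 = -1.
Via Zolotarev, sign(π_{23}) = (23|27) = -1.

-1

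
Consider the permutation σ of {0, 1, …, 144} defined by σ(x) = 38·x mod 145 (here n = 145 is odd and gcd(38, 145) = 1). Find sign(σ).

Start at x=42: 42 → 1 → 38 → 139 → 62 → 36 → 63 → … (one orbit).
The orbit structure of x ↦ 38x mod 145: 8 orbits of sizes [28, 28, 28, 28, 14, 14, 4, 1].
8 cycles on 145: each ℓ→(−1)^(ℓ−1), product (−1)^137 = -1.
Via Zolotarev, sign(π_{38}) = (38|145) = -1.

-1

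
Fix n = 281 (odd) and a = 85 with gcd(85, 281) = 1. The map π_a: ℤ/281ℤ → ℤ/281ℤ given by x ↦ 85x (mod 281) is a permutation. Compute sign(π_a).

+1

Trace 163: π^k(163) = [163, 86, 4, 59, 238, 279, 111] for k=0..6.
9 cycles of lengths [35, 35, 35, 35, 35, 35, 35, 35, 1].
9 cycles on 281: each ℓ→(−1)^(ℓ−1), product (−1)^272 = +1.
(85|281)_J = +1 (Zolotarev's lemma cross-check).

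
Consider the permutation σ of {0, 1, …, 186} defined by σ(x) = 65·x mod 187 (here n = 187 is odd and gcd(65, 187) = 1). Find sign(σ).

+1

Trace 67: π^k(67) = [67, 54, 144, 10, 89, 175, 155] for k=0..6.
The orbit structure of x ↦ 65x mod 187: 17 orbits of sizes [16, 16, 16, 16, 16, 16, 16, 16, 16, 16, 16, 2, 2, 2, 2, 2, 1].
17 cycles on 187: each ℓ→(−1)^(ℓ−1), product (−1)^170 = +1.
Check: (65/187) = +1 by Zolotarev.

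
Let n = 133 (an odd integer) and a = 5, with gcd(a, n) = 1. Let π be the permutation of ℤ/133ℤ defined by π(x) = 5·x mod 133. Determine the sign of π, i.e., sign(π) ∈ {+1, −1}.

-1

Orbit of 131 under x↦5x: [131, 123, 83, 16, 80, 1, 5]… (length divides ord_133(5)).
Cycle type of π: 18×6 + 9×2 + 6 + 1; total 10 cycles.
With 10 cycles on 133 points, sign = (−1)^{133−10} = -1.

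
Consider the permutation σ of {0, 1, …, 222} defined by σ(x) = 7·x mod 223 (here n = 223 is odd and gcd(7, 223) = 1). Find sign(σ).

Orbit of 128 under x↦7x: [128, 4, 28, 196, 34, 15, 105]… (length divides ord_223(7)).
Cycle type of π: 37×6 + 1; total 7 cycles.
223 − 7 = 216 transpositions; sign(π) = (−1)^216 = +1.

+1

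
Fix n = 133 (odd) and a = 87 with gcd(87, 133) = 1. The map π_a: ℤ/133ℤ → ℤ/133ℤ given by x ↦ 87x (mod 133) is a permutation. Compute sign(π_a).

-1

Orbit of 26 under x↦87x: [26, 1, 87, 121, 20, 11]… (length divides ord_133(87)).
Decompose π into cycles: lengths [6, 6, 6, 6, 6, 6, 6, 6, 6, 6, 6, 6, 6, 6, 6, 6, 6, 6, 6, 3, 3, 3, 3, 3, 3, 1] (26 cycles, including the fixed point 0).
sign(π) = (−1)^{n − #cycles} = (−1)^{133−26} = (−1)^107 = -1.
(87|133)_J = -1 (Zolotarev's lemma cross-check).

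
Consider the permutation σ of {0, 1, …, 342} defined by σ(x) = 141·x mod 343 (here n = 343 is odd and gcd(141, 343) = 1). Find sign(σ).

Orbit of 169 under x↦141x: [169, 162, 204, 295, 92, 281, 176]… (length divides ord_343(141)).
The orbit structure of x ↦ 141x mod 343: 19 orbits of sizes [49, 49, 49, 49, 49, 49, 7, 7, 7, 7, 7, 7, 1, 1, 1, 1, 1, 1, 1].
Σ(ℓ_i−1) = 343−19 = 324; sign = (−1)^324 = +1.
Via Zolotarev, sign(π_{141}) = (141|343) = +1.

+1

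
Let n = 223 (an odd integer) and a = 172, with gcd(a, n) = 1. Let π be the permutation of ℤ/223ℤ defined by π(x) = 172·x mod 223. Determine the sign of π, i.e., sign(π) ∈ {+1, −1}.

Start at x=164: 164 → 110 → 188 → 1 → 172 → 148 → 34 → … (one orbit).
Cycle lengths of π_172 on ℤ/223ℤ: [111, 111, 1]; 3 cycles in total.
223 − 3 = 220 transpositions; sign(π) = (−1)^220 = +1.
The Jacobi symbol (172|223) = +1 (Zolotarev) agrees.

+1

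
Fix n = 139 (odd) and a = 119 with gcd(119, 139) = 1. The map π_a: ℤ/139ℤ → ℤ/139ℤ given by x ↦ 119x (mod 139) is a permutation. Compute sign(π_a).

-1

Trace 132: π^k(132) = [132, 1, 119, 122, 62, 11, 58] for k=0..6.
π_119 has 2 disjoint cycles with lengths [138, 1] on {0,…,138}.
2 cycles on 139: each ℓ→(−1)^(ℓ−1), product (−1)^137 = -1.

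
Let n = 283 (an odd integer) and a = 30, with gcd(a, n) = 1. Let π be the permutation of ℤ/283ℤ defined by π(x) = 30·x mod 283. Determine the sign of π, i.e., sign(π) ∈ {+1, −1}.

-1

Orbit of 132 under x↦30x: [132, 281, 223, 181, 53, 175, 156]… (length divides ord_283(30)).
Cycle type of π: 94×3 + 1; total 4 cycles.
4 cycles on 283: each ℓ→(−1)^(ℓ−1), product (−1)^279 = -1.
Via Zolotarev, sign(π_{30}) = (30|283) = -1.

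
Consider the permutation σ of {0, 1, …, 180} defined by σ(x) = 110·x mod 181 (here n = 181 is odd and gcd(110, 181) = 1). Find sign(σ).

-1

Orbit of 162 under x↦110x: [162, 82, 151, 139, 86, 48, 31]… (length divides ord_181(110)).
Cycle lengths of π_110 on ℤ/181ℤ: [60, 60, 60, 1]; 4 cycles in total.
sign(π) = (−1)^{n − #cycles} = (−1)^{181−4} = (−1)^177 = -1.
The Jacobi symbol (110|181) = -1 (Zolotarev) agrees.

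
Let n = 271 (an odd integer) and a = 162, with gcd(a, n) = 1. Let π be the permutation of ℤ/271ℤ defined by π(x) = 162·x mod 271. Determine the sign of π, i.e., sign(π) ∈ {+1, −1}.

Trace 81: π^k(81) = [81, 114, 40, 247, 177, 219, 248] for k=0..6.
π_162 has 3 disjoint cycles with lengths [135, 135, 1] on {0,…,270}.
sign(π) = (−1)^{n − #cycles} = (−1)^{271−3} = (−1)^268 = +1.
Zolotarev: (162|271) = +1, matching the cycle-count sign.

+1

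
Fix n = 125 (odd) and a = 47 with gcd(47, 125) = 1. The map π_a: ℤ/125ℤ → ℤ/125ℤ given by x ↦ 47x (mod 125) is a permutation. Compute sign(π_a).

Trace 71: π^k(71) = [71, 87, 89, 58, 101, 122, 109] for k=0..6.
π_47 has 4 disjoint cycles with lengths [100, 20, 4, 1] on {0,…,124}.
n − c = 125 − 4 = 121; sign = (−1)^121 = -1.

-1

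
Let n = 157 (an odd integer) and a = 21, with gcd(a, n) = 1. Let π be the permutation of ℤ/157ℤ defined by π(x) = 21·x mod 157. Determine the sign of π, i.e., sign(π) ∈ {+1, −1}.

-1

Start at x=155: 155 → 115 → 60 → 4 → 84 → 37 → 149 → … (one orbit).
Decompose π into cycles: lengths [156, 1] (2 cycles, including the fixed point 0).
With 2 cycles on 157 points, sign = (−1)^{157−2} = -1.
(21|157)_J = -1 (Zolotarev's lemma cross-check).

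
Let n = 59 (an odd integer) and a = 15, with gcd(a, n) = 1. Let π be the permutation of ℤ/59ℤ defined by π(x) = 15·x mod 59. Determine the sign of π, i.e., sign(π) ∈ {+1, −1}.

Orbit of 7 under x↦15x: [7, 46, 41, 25, 21, 20, 5]… (length divides ord_59(15)).
π_15 has 3 disjoint cycles with lengths [29, 29, 1] on {0,…,58}.
n − c = 59 − 3 = 56; sign = (−1)^56 = +1.
Zolotarev: (15|59) = +1, matching the cycle-count sign.

+1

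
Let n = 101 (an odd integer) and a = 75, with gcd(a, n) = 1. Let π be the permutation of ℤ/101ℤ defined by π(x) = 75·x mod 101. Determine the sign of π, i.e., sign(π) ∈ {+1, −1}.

Start at x=8: 8 → 95 → 55 → 85 → 12 → 92 → 32 → … (one orbit).
Cycle type of π: 100 + 1; total 2 cycles.
n − c = 101 − 2 = 99; sign = (−1)^99 = -1.

-1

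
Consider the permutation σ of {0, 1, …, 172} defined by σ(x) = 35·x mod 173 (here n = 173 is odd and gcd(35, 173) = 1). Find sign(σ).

Start at x=49: 49 → 158 → 167 → 136 → 89 → 1 → 35 → … (one orbit).
Decompose π into cycles: lengths [86, 86, 1] (3 cycles, including the fixed point 0).
Σ(ℓ_i−1) = 173−3 = 170; sign = (−1)^170 = +1.
(35|173)_J = +1 (Zolotarev's lemma cross-check).

+1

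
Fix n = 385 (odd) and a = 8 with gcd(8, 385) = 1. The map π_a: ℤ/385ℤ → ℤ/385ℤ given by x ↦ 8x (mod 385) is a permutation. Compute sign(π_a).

+1

Start at x=344: 344 → 57 → 71 → 183 → 309 → 162 → 141 → … (one orbit).
Cycle type of π: 20×14 + 10×7 + 4×7 + 1×7; total 35 cycles.
385 − 35 = 350 transpositions; sign(π) = (−1)^350 = +1.
Zolotarev: (8|385) = +1, matching the cycle-count sign.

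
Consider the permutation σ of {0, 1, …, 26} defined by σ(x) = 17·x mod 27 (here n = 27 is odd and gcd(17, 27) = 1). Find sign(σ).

Start at x=8: 8 → 1 → 17 → 19 → 26 → 10 → 8 (one orbit).
Cycle lengths of π_17 on ℤ/27ℤ: [6, 6, 6, 2, 2, 2, 2, 1]; 8 cycles in total.
With 8 cycles on 27 points, sign = (−1)^{27−8} = -1.

-1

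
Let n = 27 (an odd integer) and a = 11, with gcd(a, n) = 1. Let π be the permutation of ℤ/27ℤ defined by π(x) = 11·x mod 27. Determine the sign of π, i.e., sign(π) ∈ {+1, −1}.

Start at x=19: 19 → 20 → 4 → 17 → 25 → 5 → 1 → … (one orbit).
The orbit structure of x ↦ 11x mod 27: 4 orbits of sizes [18, 6, 2, 1].
n − c = 27 − 4 = 23; sign = (−1)^23 = -1.
Zolotarev: (11|27) = -1, matching the cycle-count sign.

-1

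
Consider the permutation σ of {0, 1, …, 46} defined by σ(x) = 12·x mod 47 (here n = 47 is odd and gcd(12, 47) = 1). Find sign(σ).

+1

Start at x=14: 14 → 27 → 42 → 34 → 32 → 8 → 2 → … (one orbit).
Decompose π into cycles: lengths [23, 23, 1] (3 cycles, including the fixed point 0).
47 − 3 = 44 transpositions; sign(π) = (−1)^44 = +1.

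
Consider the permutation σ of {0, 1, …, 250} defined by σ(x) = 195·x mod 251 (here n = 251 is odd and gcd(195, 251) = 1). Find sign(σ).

Start at x=39: 39 → 75 → 67 → 13 → 25 → 106 → 88 → … (one orbit).
The orbit structure of x ↦ 195x mod 251: 3 orbits of sizes [125, 125, 1].
Σ(ℓ_i−1) = 251−3 = 248; sign = (−1)^248 = +1.

+1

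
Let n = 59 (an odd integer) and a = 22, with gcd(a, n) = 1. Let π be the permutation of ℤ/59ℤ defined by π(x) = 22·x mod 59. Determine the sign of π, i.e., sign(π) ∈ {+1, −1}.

Start at x=57: 57 → 15 → 35 → 3 → 7 → 36 → 25 → … (one orbit).
π_22 has 3 disjoint cycles with lengths [29, 29, 1] on {0,…,58}.
Σ(ℓ_i−1) = 59−3 = 56; sign = (−1)^56 = +1.

+1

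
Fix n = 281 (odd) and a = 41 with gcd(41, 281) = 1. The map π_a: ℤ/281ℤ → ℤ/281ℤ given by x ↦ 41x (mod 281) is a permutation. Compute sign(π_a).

Orbit of 101 under x↦41x: [101, 207, 57, 89, 277, 117, 20]… (length divides ord_281(41)).
π_41 has 2 disjoint cycles with lengths [280, 1] on {0,…,280}.
2 cycles on 281: each ℓ→(−1)^(ℓ−1), product (−1)^279 = -1.
The Jacobi symbol (41|281) = -1 (Zolotarev) agrees.

-1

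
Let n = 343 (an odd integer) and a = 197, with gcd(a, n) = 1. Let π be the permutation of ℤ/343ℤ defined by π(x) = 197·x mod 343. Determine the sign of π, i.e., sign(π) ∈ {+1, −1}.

Start at x=99: 99 → 295 → 148 → 1 → 197 → 50 → 246 → 99 (one orbit).
Cycle lengths of π_197 on ℤ/343ℤ: [7, 7, 7, 7, 7, 7, 7, 7, 7, 7, 7, 7, 7, 7, 7, 7, 7, 7, 7, 7, 7, 7, 7, 7, 7, 7, 7, 7, 7, 7, 7, 7, 7, 7, 7, 7, 7, 7, 7, 7, 7, 7, 1, 1, 1, 1, 1, 1, 1, 1, 1, 1, 1, 1, 1, 1, 1, 1, 1, 1, 1, 1, 1, 1, 1, 1, 1, 1, 1, 1, 1, 1, 1, 1, 1, 1, 1, 1, 1, 1, 1, 1, 1, 1, 1, 1, 1, 1, 1, 1, 1]; 91 cycles in total.
91 cycles on 343: each ℓ→(−1)^(ℓ−1), product (−1)^252 = +1.
Via Zolotarev, sign(π_{197}) = (197|343) = +1.

+1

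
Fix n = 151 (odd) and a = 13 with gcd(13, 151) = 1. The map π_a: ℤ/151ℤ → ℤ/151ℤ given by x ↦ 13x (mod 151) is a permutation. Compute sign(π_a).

-1

Orbit of 96 under x↦13x: [96, 40, 67, 116, 149, 125, 115]… (length divides ord_151(13)).
The orbit structure of x ↦ 13x mod 151: 2 orbits of sizes [150, 1].
n − c = 151 − 2 = 149; sign = (−1)^149 = -1.
The Jacobi symbol (13|151) = -1 (Zolotarev) agrees.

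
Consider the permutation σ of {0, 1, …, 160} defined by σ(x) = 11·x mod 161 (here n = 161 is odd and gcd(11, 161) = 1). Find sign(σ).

-1

Orbit of 151 under x↦11x: [151, 51, 78, 53, 100, 134, 25]… (length divides ord_161(11)).
Cycle lengths of π_11 on ℤ/161ℤ: [66, 66, 22, 3, 3, 1]; 6 cycles in total.
sign(π) = (−1)^{n − #cycles} = (−1)^{161−6} = (−1)^155 = -1.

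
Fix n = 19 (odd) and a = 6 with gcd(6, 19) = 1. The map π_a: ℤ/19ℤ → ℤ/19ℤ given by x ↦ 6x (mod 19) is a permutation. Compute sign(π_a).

+1

Orbit of 6 under x↦6x: [6, 17, 7, 4, 5, 11, 9]… (length divides ord_19(6)).
3 cycles of lengths [9, 9, 1].
sign(π) = (−1)^{n − #cycles} = (−1)^{19−3} = (−1)^16 = +1.
The Jacobi symbol (6|19) = +1 (Zolotarev) agrees.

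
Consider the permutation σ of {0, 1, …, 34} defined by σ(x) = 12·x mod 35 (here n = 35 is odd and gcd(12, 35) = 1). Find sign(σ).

Trace 12: π^k(12) = [12, 4, 13, 16, 17, 29, 33] for k=0..6.
Cycle lengths of π_12 on ℤ/35ℤ: [12, 12, 6, 4, 1]; 5 cycles in total.
With 5 cycles on 35 points, sign = (−1)^{35−5} = +1.
The Jacobi symbol (12|35) = +1 (Zolotarev) agrees.

+1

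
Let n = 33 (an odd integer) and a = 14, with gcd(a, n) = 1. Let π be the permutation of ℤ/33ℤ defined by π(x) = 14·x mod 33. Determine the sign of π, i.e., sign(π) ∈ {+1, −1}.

-1

Trace 26: π^k(26) = [26, 1, 14, 31, 5, 4, 23] for k=0..6.
Decompose π into cycles: lengths [10, 10, 5, 5, 2, 1] (6 cycles, including the fixed point 0).
With 6 cycles on 33 points, sign = (−1)^{33−6} = -1.
Check: (14/33) = -1 by Zolotarev.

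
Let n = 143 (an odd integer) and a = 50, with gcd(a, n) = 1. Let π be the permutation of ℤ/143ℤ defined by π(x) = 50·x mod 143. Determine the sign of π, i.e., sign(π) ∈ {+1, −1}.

Start at x=75: 75 → 32 → 27 → 63 → 4 → 57 → 133 → … (one orbit).
Decompose π into cycles: lengths [60, 60, 12, 10, 1] (5 cycles, including the fixed point 0).
n − c = 143 − 5 = 138; sign = (−1)^138 = +1.
Via Zolotarev, sign(π_{50}) = (50|143) = +1.

+1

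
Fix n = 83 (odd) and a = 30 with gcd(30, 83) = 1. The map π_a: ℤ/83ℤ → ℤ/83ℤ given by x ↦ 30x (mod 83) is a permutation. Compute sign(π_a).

Trace 61: π^k(61) = [61, 4, 37, 31, 17, 12, 28] for k=0..6.
The orbit structure of x ↦ 30x mod 83: 3 orbits of sizes [41, 41, 1].
n − c = 83 − 3 = 80; sign = (−1)^80 = +1.
Via Zolotarev, sign(π_{30}) = (30|83) = +1.

+1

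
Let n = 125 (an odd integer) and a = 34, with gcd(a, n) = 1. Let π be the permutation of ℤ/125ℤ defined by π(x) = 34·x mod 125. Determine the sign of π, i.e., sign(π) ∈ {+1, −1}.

Orbit of 59 under x↦34x: [59, 6, 79, 61, 74, 16, 44]… (length divides ord_125(34)).
Cycle lengths of π_34 on ℤ/125ℤ: [50, 50, 10, 10, 2, 2, 1]; 7 cycles in total.
Σ(ℓ_i−1) = 125−7 = 118; sign = (−1)^118 = +1.
Check: (34/125) = +1 by Zolotarev.

+1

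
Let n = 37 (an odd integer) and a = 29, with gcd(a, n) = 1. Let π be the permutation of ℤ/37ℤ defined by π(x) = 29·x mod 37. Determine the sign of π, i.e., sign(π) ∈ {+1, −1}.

Trace 8: π^k(8) = [8, 10, 31, 11, 23, 1, 29] for k=0..6.
Cycle type of π: 12×3 + 1; total 4 cycles.
37 − 4 = 33 transpositions; sign(π) = (−1)^33 = -1.

-1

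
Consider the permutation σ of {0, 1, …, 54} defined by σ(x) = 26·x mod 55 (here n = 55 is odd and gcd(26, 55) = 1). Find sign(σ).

+1

Orbit of 1 under x↦26x: [1, 26, 16, 31, 36]… (length divides ord_55(26)).
Cycle type of π: 5×10 + 1×5; total 15 cycles.
15 cycles on 55: each ℓ→(−1)^(ℓ−1), product (−1)^40 = +1.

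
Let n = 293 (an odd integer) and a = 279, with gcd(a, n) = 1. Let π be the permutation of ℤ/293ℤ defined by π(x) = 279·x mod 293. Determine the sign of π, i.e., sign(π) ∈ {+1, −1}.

+1

Start at x=90: 90 → 205 → 60 → 39 → 40 → 26 → 222 → … (one orbit).
π_279 has 5 disjoint cycles with lengths [73, 73, 73, 73, 1] on {0,…,292}.
With 5 cycles on 293 points, sign = (−1)^{293−5} = +1.
(279|293)_J = +1 (Zolotarev's lemma cross-check).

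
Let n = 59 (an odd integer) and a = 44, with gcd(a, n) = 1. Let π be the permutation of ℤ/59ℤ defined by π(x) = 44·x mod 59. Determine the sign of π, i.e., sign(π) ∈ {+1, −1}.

Trace 2: π^k(2) = [2, 29, 37, 35, 6, 28, 52] for k=0..6.
The orbit structure of x ↦ 44x mod 59: 2 orbits of sizes [58, 1].
Σ(ℓ_i−1) = 59−2 = 57; sign = (−1)^57 = -1.
Check: (44/59) = -1 by Zolotarev.

-1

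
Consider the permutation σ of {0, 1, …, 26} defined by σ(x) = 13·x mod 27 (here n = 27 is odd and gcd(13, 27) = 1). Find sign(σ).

+1

Orbit of 25 under x↦13x: [25, 1, 13, 7, 10, 22, 16]… (length divides ord_27(13)).
π_13 has 7 disjoint cycles with lengths [9, 9, 3, 3, 1, 1, 1] on {0,…,26}.
With 7 cycles on 27 points, sign = (−1)^{27−7} = +1.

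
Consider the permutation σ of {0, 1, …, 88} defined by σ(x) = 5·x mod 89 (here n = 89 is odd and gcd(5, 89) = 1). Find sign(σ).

+1

Trace 49: π^k(49) = [49, 67, 68, 73, 9, 45, 47] for k=0..6.
Cycle lengths of π_5 on ℤ/89ℤ: [44, 44, 1]; 3 cycles in total.
n − c = 89 − 3 = 86; sign = (−1)^86 = +1.
Check: (5/89) = +1 by Zolotarev.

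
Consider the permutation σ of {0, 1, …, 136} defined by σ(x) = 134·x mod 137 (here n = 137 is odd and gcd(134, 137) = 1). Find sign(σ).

Trace 24: π^k(24) = [24, 65, 79, 37, 26, 59, 97] for k=0..6.
2 cycles of lengths [136, 1].
n − c = 137 − 2 = 135; sign = (−1)^135 = -1.

-1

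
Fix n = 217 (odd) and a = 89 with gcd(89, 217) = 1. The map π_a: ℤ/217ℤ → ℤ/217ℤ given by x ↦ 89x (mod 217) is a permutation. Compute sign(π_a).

+1

Trace 39: π^k(39) = [39, 216, 128, 108, 64, 54, 32] for k=0..6.
11 cycles of lengths [30, 30, 30, 30, 30, 30, 10, 10, 10, 6, 1].
sign(π) = (−1)^{n − #cycles} = (−1)^{217−11} = (−1)^206 = +1.
Check: (89/217) = +1 by Zolotarev.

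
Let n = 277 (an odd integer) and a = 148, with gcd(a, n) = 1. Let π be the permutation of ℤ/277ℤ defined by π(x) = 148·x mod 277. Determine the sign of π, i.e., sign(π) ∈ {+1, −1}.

Start at x=60: 60 → 16 → 152 → 59 → 145 → 131 → 275 → … (one orbit).
4 cycles of lengths [92, 92, 92, 1].
n − c = 277 − 4 = 273; sign = (−1)^273 = -1.

-1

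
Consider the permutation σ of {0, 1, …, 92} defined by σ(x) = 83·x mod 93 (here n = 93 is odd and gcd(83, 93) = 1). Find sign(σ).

Trace 28: π^k(28) = [28, 92, 10, 86, 70, 44, 25] for k=0..6.
5 cycles of lengths [30, 30, 30, 2, 1].
With 5 cycles on 93 points, sign = (−1)^{93−5} = +1.
The Jacobi symbol (83|93) = +1 (Zolotarev) agrees.

+1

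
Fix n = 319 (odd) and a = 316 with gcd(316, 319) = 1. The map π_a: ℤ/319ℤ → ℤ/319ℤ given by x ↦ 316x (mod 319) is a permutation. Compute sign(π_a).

+1

Trace 1: π^k(1) = [1, 316, 9, 292, 81, 76, 91] for k=0..6.
The orbit structure of x ↦ 316x mod 319: 5 orbits of sizes [140, 140, 28, 10, 1].
sign(π) = (−1)^{n − #cycles} = (−1)^{319−5} = (−1)^314 = +1.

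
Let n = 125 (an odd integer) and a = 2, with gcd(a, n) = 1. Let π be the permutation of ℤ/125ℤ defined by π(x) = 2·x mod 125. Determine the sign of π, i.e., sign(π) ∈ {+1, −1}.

-1

Start at x=54: 54 → 108 → 91 → 57 → 114 → 103 → 81 → … (one orbit).
Cycle lengths of π_2 on ℤ/125ℤ: [100, 20, 4, 1]; 4 cycles in total.
With 4 cycles on 125 points, sign = (−1)^{125−4} = -1.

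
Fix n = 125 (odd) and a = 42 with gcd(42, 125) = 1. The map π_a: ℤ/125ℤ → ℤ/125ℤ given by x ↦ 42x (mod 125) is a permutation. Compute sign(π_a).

-1

Trace 11: π^k(11) = [11, 87, 29, 93, 31, 52, 59] for k=0..6.
The orbit structure of x ↦ 42x mod 125: 4 orbits of sizes [100, 20, 4, 1].
4 cycles on 125: each ℓ→(−1)^(ℓ−1), product (−1)^121 = -1.
The Jacobi symbol (42|125) = -1 (Zolotarev) agrees.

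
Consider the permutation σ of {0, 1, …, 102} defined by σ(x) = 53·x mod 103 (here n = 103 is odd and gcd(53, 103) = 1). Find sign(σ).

Orbit of 86 under x↦53x: [86, 26, 39, 7, 62, 93, 88]… (length divides ord_103(53)).
π_53 has 2 disjoint cycles with lengths [102, 1] on {0,…,102}.
n − c = 103 − 2 = 101; sign = (−1)^101 = -1.
Via Zolotarev, sign(π_{53}) = (53|103) = -1.

-1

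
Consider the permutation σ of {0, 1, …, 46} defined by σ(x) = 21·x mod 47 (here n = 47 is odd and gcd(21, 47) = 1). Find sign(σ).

Orbit of 25 under x↦21x: [25, 8, 27, 3, 16, 7, 6]… (length divides ord_47(21)).
Decompose π into cycles: lengths [23, 23, 1] (3 cycles, including the fixed point 0).
sign(π) = (−1)^{n − #cycles} = (−1)^{47−3} = (−1)^44 = +1.
Zolotarev: (21|47) = +1, matching the cycle-count sign.

+1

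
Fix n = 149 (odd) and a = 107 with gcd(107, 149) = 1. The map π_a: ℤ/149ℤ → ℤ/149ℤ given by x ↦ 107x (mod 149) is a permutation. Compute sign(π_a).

+1

Orbit of 30 under x↦107x: [30, 81, 25, 142, 145, 19, 96]… (length divides ord_149(107)).
Cycle lengths of π_107 on ℤ/149ℤ: [37, 37, 37, 37, 1]; 5 cycles in total.
149 − 5 = 144 transpositions; sign(π) = (−1)^144 = +1.
Check: (107/149) = +1 by Zolotarev.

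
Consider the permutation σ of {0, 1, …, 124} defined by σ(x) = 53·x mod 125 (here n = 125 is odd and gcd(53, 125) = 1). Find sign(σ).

Orbit of 83 under x↦53x: [83, 24, 22, 41, 48, 44, 82]… (length divides ord_125(53)).
π_53 has 4 disjoint cycles with lengths [100, 20, 4, 1] on {0,…,124}.
n − c = 125 − 4 = 121; sign = (−1)^121 = -1.

-1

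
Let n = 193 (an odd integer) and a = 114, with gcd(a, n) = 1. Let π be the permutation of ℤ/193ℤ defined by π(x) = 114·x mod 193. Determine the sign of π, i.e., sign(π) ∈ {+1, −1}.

Orbit of 40 under x↦114x: [40, 121, 91, 145, 125, 161, 19]… (length divides ord_193(114)).
The orbit structure of x ↦ 114x mod 193: 2 orbits of sizes [192, 1].
2 cycles on 193: each ℓ→(−1)^(ℓ−1), product (−1)^191 = -1.

-1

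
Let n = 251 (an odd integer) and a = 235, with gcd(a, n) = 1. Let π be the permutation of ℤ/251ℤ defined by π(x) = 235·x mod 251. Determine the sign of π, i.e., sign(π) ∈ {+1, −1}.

Start at x=51: 51 → 188 → 4 → 187 → 20 → 182 → 100 → … (one orbit).
π_235 has 6 disjoint cycles with lengths [50, 50, 50, 50, 50, 1] on {0,…,250}.
251 − 6 = 245 transpositions; sign(π) = (−1)^245 = -1.

-1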